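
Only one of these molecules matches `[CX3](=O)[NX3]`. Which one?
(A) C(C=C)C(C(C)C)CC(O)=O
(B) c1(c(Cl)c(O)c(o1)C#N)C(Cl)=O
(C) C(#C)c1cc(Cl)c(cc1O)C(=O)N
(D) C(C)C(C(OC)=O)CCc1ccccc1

[CX3](=O)[NX3] describes a carbonyl carbon bonded to a trivalent nitrogen (an amide).
(A) has a carboxylic acid group (-C(=O)OH) but the carbonyl is bonded to O, not to an NX3 nitrogen.
(B) has a nitrile (-C#N) but the nitrile N is NX1 (triple-bonded), not NX3.
(C) contains a primary amide (-C(=O)NH2), which satisfies every atom and bond constraint.
(D) has a methyl-ester group (-C(=O)OCH3) but the carbonyl is bonded to O, not to an NX3 nitrogen.
So the answer is (C).

C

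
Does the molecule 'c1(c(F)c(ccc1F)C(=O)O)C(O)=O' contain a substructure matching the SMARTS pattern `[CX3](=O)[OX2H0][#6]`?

The pattern [CX3](=O)[OX2H0][#6] describes a carbonyl carbon bonded to an oxygen that is itself bonded to carbon (no H on that O) — an ester.
The closest candidate here is a carboxylic acid group (-C(=O)OH), but the singly-bonded O carries H (OX2H1, not H0). No other fragment satisfies the full query, so there is no match.

No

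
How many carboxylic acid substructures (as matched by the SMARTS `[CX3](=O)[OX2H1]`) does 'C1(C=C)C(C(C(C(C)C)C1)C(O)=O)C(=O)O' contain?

2

[CX3](=O)[OX2H1] is the SMARTS for a carboxylic acid: an sp2 carbon double-bonded to O and single-bonded to an -OH oxygen.
The molecule carries 2 separate instances of a carboxylic acid group (-C(=O)OH) meeting every constraint; each maps to a distinct set of atoms, giving 2 matches.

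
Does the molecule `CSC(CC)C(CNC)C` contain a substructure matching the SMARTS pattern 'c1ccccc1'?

The pattern c1ccccc1 describes six aromatic carbons in a ring — a benzene ring.
The closest candidate here is a methyl group (-CH3), but no six-membered all-carbon aromatic ring is present. No other fragment satisfies the full query, so there is no match.

No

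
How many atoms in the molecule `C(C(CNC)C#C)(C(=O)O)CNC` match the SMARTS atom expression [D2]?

5

The query [D2] means: atom with exactly two heavy-atom neighbours.
Check the 13 heavy atoms by environment: 3× C (D2) → match; 3× C (D3) → no; 2× N (D2) → match; 3× C (D1) → no; 2× O (D1) → no.
Summing the matching environments: 3 + 2 = 5 matching atoms.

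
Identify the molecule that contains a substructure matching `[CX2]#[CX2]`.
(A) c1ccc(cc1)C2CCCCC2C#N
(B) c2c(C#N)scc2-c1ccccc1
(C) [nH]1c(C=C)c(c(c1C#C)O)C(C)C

C

[CX2]#[CX2] describes a carbon-carbon triple bond (an alkyne).
(A) has a nitrile (-C#N) but the triple bond is C#N, not C#C.
(B) has a nitrile (-C#N) but the triple bond is C#N, not C#C.
(C) contains an ethynyl group (-C#CH), which satisfies every atom and bond constraint.
So the answer is (C).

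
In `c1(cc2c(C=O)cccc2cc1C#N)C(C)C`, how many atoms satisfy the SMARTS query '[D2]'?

The query [D2] means: atom with exactly two heavy-atom neighbours.
Check the 17 heavy atoms by environment: 5× c (aromatic, D3) → no; 5× c (aromatic, D2) → match; 1× C (D3) → no; 2× C (D1) → no; 2× C (D2) → match; 1× N (D1) → no; 1× O (D1) → no.
Summing the matching environments: 5 + 2 = 7 matching atoms.

7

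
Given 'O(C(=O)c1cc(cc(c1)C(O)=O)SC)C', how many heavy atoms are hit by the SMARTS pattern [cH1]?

The query [cH1] means: aromatic carbon bearing exactly one hydrogen.
Check the 15 heavy atoms by environment: 3× c (aromatic, H0) → no; 3× c (aromatic, H1) → match; 2× C (H0) → no; 3× O (H0) → no; 2× C (H3) → no; 1× O (H1) → no; 1× S (H0) → no.
That gives 3 matching atoms.

3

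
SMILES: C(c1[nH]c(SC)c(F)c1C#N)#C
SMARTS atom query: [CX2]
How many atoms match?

3

The query [CX2] means: C with X2: aliphatic carbon with exactly 2 total connections.
Check the 12 heavy atoms by environment: 1× n (aromatic, X3) → no; 4× c (aromatic, X3) → no; 3× C (X2) → match; 1× N (X1) → no; 1× S (X2) → no; 1× C (X4) → no; 1× F (X1) → no.
That gives 3 matching atoms.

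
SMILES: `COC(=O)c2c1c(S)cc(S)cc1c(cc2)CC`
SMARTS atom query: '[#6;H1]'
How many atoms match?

4

The query [#6;H1] means: any carbon bearing exactly one hydrogen.
Check the 18 heavy atoms by environment: 6× c (aromatic, H0) → no; 4× c (aromatic, H1) → match; 2× S (H1) → no; 1× C (H2) → no; 2× C (H3) → no; 1× C (H0) → no; 2× O (H0) → no.
That gives 4 matching atoms.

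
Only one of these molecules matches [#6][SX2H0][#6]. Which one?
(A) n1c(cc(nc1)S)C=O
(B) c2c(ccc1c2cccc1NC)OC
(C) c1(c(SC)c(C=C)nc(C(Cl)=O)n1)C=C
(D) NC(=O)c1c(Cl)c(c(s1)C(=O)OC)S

[#6][SX2H0][#6] describes an aliphatic sulfur bridging two carbons with no H on the sulfur (a thioether).
(A) has a thiol (-SH) but the sulfur has H1, not H0 bridging two carbons.
(B) has a methoxy ether (-OCH3) but the bridging atom is O, not S.
(C) contains a methylthio ether (-SCH3), which satisfies every atom and bond constraint.
(D) has a thiol (-SH) but the sulfur has H1, not H0 bridging two carbons.
So the answer is (C).

C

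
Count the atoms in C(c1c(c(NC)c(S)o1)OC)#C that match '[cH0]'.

4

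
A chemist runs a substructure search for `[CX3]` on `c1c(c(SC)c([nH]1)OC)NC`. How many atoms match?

Check the 11 heavy atoms by environment: 1× n (aromatic, X3) → no; 4× c (aromatic, X3) → no; 1× O (X2) → no; 3× C (X4) → no; 1× S (X2) → no; 1× N (X3) → no.
No environment satisfies the query, so 0 matching atoms.

0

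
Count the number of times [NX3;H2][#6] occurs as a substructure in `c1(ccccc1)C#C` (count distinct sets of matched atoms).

0

[NX3;H2][#6] is the SMARTS for a primary amine: a trivalent nitrogen with two H attached to carbon.
No fragment in the molecule satisfies every constraint, giving 0 matches.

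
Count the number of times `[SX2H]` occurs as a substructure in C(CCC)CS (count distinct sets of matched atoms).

1

[SX2H] is the SMARTS for a thiol: an aliphatic sulfur with two connections, one being H.
Exactly one fragment in the molecule meets all constraints, giving 1 match.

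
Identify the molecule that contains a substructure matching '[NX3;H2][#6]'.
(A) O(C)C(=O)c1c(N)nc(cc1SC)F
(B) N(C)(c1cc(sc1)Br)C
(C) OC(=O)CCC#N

[NX3;H2][#6] describes a trivalent nitrogen with two H attached to carbon (a primary amine).
(A) contains a primary amino group (-NH2), which satisfies every atom and bond constraint.
(B) has a dimethylamino group (-N(CH3)2) but the nitrogen has H0, not H2.
(C) has a nitrile (-C#N) but the nitrogen is NX1 (triple-bonded), not NX3 with two H.
So the answer is (A).

A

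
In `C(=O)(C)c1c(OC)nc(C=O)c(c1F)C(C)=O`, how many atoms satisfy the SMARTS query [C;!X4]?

The query [C;!X4] means: aliphatic carbon that does not have four total connections.
Check the 17 heavy atoms by environment: 1× n (aromatic, X2) → no; 5× c (aromatic, X3) → no; 3× C (X3) → match; 3× O (X1) → no; 3× C (X4) → no; 1× F (X1) → no; 1× O (X2) → no.
That gives 3 matching atoms.

3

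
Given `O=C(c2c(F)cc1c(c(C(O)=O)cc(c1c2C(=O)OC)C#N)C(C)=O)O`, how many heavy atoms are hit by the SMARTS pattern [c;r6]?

The query [c;r6] means: aromatic carbon that belongs to a six-membered ring.
Check the 26 heavy atoms by environment: 10× c (aromatic, in 6-ring) → match; 7× C (acyclic) → no; 1× N (acyclic) → no; 1× F (acyclic) → no; 7× O (acyclic) → no.
That gives 10 matching atoms.

10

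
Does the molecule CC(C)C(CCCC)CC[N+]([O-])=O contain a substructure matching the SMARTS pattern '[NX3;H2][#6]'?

No

The pattern [NX3;H2][#6] describes a trivalent nitrogen with two H attached to carbon — a primary amine.
The closest candidate here is a nitro group (-[N+](=O)[O-]), but the nitrogen is [N+] with no H, not NX3H2. No other fragment satisfies the full query, so there is no match.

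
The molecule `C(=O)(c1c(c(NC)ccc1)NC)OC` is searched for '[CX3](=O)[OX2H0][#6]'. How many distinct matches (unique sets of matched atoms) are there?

1

[CX3](=O)[OX2H0][#6] is the SMARTS for an ester: a carbonyl carbon bonded to an oxygen that is itself bonded to carbon (no H on that O).
Exactly one fragment in the molecule meets all constraints, giving 1 match.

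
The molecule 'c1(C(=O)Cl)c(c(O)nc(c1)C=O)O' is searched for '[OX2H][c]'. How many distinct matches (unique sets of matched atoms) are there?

[OX2H][c] is the SMARTS for a phenol: a hydroxyl oxygen attached to an aromatic carbon.
The molecule carries 2 separate instances of a hydroxyl group (-OH) meeting every constraint; each maps to a distinct set of atoms, giving 2 matches.

2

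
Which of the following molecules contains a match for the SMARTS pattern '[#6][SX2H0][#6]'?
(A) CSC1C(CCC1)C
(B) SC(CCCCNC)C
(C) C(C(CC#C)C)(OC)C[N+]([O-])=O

A

[#6][SX2H0][#6] describes an aliphatic sulfur bridging two carbons with no H on the sulfur (a thioether).
(A) contains a methylthio ether (-SCH3), which satisfies every atom and bond constraint.
(B) has a thiol (-SH) but the sulfur has H1, not H0 bridging two carbons.
(C) has a methoxy ether (-OCH3) but the bridging atom is O, not S.
So the answer is (A).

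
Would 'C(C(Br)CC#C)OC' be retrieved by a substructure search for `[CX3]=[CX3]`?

No

The pattern [CX3]=[CX3] describes a non-aromatic C=C double bond between two sp2 carbons — an alkene.
The closest candidate here is an ethynyl group (-C#CH), but the C-C bond is a triple bond, not a double bond. No other fragment satisfies the full query, so there is no match.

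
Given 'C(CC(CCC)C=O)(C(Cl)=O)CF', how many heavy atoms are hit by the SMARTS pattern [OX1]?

2

Check the 13 heavy atoms by environment: 7× C (X4) → no; 2× C (X3) → no; 2× O (X1) → match; 1× Cl (X1) → no; 1× F (X1) → no.
That gives 2 matching atoms.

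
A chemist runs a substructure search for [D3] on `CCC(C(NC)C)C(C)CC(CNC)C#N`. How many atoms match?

The query [D3] means: atom with exactly three heavy-atom neighbours.
Check the 16 heavy atoms by environment: 5× C (D1) → no; 4× C (D3) → match; 4× C (D2) → no; 2× N (D2) → no; 1× N (D1) → no.
That gives 4 matching atoms.

4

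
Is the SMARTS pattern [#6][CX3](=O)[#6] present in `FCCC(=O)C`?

The pattern [#6][CX3](=O)[#6] describes a carbonyl carbon (no H) flanked by two carbons — a ketone.
The molecule carries an acetyl/ketone group (-C(=O)CH3), whose atoms satisfy every constraint of the query, so the pattern matches.

Yes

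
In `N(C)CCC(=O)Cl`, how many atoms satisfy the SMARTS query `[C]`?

4

Check the 7 heavy atoms by environment: 4× C → match; 1× N → no; 1× O → no; 1× Cl → no.
That gives 4 matching atoms.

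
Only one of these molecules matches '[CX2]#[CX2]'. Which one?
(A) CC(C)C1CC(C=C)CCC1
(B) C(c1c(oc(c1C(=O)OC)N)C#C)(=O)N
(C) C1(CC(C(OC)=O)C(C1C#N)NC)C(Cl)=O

[CX2]#[CX2] describes a carbon-carbon triple bond (an alkyne).
(A) has a vinyl group (-CH=CH2) but the C=C is a double bond; both carbons are CX3, not CX2.
(B) contains an ethynyl group (-C#CH), which satisfies every atom and bond constraint.
(C) has a nitrile (-C#N) but the triple bond is C#N, not C#C.
So the answer is (B).

B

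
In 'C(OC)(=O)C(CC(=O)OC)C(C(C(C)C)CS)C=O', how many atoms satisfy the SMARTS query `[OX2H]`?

0

Check the 19 heavy atoms by environment: 2× C (H2, X4) → no; 4× C (H1, X4) → no; 1× S (H1, X2) → no; 4× C (H3, X4) → no; 2× C (H0, X3) → no; 3× O (H0, X1) → no; 2× O (H0, X2) → no; 1× C (H1, X3) → no.
No environment satisfies the query, so 0 matching atoms.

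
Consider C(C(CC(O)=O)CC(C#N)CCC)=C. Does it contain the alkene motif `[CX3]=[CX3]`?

Yes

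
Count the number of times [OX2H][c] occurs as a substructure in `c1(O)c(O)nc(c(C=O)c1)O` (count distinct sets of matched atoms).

3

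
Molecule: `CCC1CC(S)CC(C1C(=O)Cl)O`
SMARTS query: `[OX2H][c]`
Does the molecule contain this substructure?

The pattern [OX2H][c] describes a hydroxyl oxygen attached to an aromatic carbon — a phenol.
The closest candidate here is a hydroxyl group (-OH), but the -OH is on an aliphatic carbon, not an aromatic c. No other fragment satisfies the full query, so there is no match.

No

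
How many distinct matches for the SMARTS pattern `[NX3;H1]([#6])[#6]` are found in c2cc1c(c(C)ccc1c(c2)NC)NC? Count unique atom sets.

2

[NX3;H1]([#6])[#6] is the SMARTS for a secondary amine: a trivalent nitrogen with one H, bonded to two carbons.
The molecule carries 2 separate instances of an N-methylamino group (-NHCH3) meeting every constraint; each maps to a distinct set of atoms, giving 2 matches.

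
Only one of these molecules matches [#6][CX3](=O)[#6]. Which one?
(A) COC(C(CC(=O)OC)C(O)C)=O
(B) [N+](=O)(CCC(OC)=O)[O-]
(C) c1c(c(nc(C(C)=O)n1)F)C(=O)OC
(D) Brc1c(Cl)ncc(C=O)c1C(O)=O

C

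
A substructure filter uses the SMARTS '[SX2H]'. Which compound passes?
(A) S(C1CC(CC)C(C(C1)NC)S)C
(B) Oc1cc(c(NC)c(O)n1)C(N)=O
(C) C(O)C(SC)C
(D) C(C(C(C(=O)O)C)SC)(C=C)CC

A

[SX2H] describes an aliphatic sulfur with two connections, one being H (a thiol).
(A) contains a thiol (-SH), which satisfies every atom and bond constraint.
(B) has a hydroxyl group (-OH) but it is an -OH, not an -SH.
(C) has a hydroxyl group (-OH) but it is an -OH, not an -SH.
(D) has a methylthio ether (-SCH3) but the sulfur has H0 (bonded to two carbons), not H1.
So the answer is (A).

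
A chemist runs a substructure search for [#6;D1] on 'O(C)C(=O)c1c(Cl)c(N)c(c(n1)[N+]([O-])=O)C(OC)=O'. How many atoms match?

2

The query [#6;D1] means: carbon bonded to exactly one heavy atom.
Check the 19 heavy atoms by environment: 1× n (aromatic, D2) → no; 5× c (aromatic, D3) → no; 2× C (D3) → no; 3× O (D1) → no; 2× O (D2) → no; 2× C (D1) → match; 1× N (D1) → no; 1× Cl (D1) → no; 1× N (charge +1, D3) → no; 1× O (charge -1, D1) → no.
That gives 2 matching atoms.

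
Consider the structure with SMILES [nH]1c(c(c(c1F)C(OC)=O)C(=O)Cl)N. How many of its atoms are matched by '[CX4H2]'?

0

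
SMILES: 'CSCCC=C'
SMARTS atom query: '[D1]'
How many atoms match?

2

The query [D1] means: atom with exactly one heavy-atom neighbour (degree 1).
Check the 6 heavy atoms by environment: 3× C (D2) → no; 2× C (D1) → match; 1× S (D2) → no.
That gives 2 matching atoms.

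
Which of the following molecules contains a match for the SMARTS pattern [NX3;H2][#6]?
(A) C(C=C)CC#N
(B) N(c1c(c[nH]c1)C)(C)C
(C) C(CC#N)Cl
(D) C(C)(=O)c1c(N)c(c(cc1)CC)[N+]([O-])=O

D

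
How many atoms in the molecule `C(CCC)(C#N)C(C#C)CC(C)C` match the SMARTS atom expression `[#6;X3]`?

The query [#6;X3] means: any carbon (aromatic or not) with three total connections.
Check the 13 heavy atoms by environment: 9× C (X4) → no; 3× C (X2) → no; 1× N (X1) → no.
No environment satisfies the query, so 0 matching atoms.

0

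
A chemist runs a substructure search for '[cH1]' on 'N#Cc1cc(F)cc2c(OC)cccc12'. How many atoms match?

5

The query [cH1] means: aromatic carbon bearing exactly one hydrogen.
Check the 15 heavy atoms by environment: 5× c (aromatic, H0) → no; 5× c (aromatic, H1) → match; 1× F (H0) → no; 1× C (H0) → no; 1× N (H0) → no; 1× O (H0) → no; 1× C (H3) → no.
That gives 5 matching atoms.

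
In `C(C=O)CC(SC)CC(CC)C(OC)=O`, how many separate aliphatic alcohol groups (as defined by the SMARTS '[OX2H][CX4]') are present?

[OX2H][CX4] is the SMARTS for an aliphatic alcohol: a hydroxyl oxygen bound to an sp3 (X4) carbon.
No fragment in the molecule satisfies every constraint, giving 0 matches.

0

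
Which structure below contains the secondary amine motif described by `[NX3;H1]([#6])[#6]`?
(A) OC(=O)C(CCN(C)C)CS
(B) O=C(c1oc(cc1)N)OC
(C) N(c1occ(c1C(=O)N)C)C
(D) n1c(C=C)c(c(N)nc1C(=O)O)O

C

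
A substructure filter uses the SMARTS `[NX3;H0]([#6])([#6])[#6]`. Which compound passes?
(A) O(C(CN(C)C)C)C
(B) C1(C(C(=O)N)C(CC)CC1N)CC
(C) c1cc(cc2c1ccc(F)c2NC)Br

[NX3;H0]([#6])([#6])[#6] describes a trivalent nitrogen with no H, bonded to three carbons (a tertiary amine).
(A) contains a dimethylamino group (-N(CH3)2), which satisfies every atom and bond constraint.
(B) has a primary amino group (-NH2) but the nitrogen has H2, not H0 with three carbons.
(C) has an N-methylamino group (-NHCH3) but the nitrogen still has one H (H1), not H0.
So the answer is (A).

A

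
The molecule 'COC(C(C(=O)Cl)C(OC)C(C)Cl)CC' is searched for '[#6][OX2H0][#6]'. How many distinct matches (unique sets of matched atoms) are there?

[#6][OX2H0][#6] is the SMARTS for an ether: an aliphatic oxygen bridging two carbons with no H on the oxygen.
The molecule carries 2 separate instances of a methoxy ether (-OCH3) meeting every constraint; each maps to a distinct set of atoms, giving 2 matches.

2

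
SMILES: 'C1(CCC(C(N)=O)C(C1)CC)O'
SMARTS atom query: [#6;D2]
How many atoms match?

4

Check the 12 heavy atoms by environment: 4× C (D3) → no; 4× C (D2) → match; 1× C (D1) → no; 2× O (D1) → no; 1× N (D1) → no.
That gives 4 matching atoms.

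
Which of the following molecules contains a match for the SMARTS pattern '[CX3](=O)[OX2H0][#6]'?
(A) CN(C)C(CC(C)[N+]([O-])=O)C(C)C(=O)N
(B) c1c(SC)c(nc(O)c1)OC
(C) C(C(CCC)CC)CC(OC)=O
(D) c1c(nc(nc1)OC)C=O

[CX3](=O)[OX2H0][#6] describes a carbonyl carbon bonded to an oxygen that is itself bonded to carbon (no H on that O) (an ester).
(A) has a primary amide (-C(=O)NH2) but the carbonyl is bonded to N, not to an O-C linkage.
(B) has a methoxy ether (-OCH3) but the ether oxygen is not adjacent to a C=O carbon.
(C) contains a methyl-ester group (-C(=O)OCH3), which satisfies every atom and bond constraint.
(D) has a methoxy ether (-OCH3) but the ether oxygen is not adjacent to a C=O carbon.
So the answer is (C).

C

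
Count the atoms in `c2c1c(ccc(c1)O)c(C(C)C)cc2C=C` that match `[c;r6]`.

10

The query [c;r6] means: aromatic carbon that belongs to a six-membered ring.
Check the 16 heavy atoms by environment: 10× c (aromatic, in 6-ring) → match; 1× O (acyclic) → no; 5× C (acyclic) → no.
That gives 10 matching atoms.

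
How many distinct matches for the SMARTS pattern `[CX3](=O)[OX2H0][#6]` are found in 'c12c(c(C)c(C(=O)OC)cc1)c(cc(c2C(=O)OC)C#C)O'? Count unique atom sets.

2

[CX3](=O)[OX2H0][#6] is the SMARTS for an ester: a carbonyl carbon bonded to an oxygen that is itself bonded to carbon (no H on that O).
The molecule carries 2 separate instances of a methyl-ester group (-C(=O)OCH3) meeting every constraint; each maps to a distinct set of atoms, giving 2 matches.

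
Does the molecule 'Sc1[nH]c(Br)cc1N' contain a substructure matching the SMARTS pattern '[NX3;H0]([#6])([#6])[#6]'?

No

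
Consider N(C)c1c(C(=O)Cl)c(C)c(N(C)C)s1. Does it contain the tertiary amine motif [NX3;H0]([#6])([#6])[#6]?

Yes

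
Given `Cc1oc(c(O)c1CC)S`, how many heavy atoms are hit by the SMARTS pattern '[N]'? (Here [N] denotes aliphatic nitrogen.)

0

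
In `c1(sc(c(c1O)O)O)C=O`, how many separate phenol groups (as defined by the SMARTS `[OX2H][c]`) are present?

3

[OX2H][c] is the SMARTS for a phenol: a hydroxyl oxygen attached to an aromatic carbon.
The molecule carries 3 separate instances of a hydroxyl group (-OH) meeting every constraint; each maps to a distinct set of atoms, giving 3 matches.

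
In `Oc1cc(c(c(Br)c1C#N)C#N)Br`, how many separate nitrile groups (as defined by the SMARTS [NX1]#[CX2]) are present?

2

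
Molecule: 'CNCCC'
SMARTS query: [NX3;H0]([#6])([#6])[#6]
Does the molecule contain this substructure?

No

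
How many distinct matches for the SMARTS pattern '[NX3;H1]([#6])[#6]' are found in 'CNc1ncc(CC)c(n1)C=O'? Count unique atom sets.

1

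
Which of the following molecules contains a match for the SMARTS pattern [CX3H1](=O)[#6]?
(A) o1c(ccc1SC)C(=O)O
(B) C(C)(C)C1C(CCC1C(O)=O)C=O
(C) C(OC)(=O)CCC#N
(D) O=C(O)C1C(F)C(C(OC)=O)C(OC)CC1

B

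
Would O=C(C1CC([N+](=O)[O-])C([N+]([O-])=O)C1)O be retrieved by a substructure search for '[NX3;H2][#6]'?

No

The pattern [NX3;H2][#6] describes a trivalent nitrogen with two H attached to carbon — a primary amine.
The closest candidate here is a nitro group (-[N+](=O)[O-]), but the nitrogen is [N+] with no H, not NX3H2. No other fragment satisfies the full query, so there is no match.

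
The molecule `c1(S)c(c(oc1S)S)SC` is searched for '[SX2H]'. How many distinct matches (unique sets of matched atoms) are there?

3

[SX2H] is the SMARTS for a thiol: an aliphatic sulfur with two connections, one being H.
The molecule carries 3 separate instances of a thiol (-SH) meeting every constraint; each maps to a distinct set of atoms, giving 3 matches.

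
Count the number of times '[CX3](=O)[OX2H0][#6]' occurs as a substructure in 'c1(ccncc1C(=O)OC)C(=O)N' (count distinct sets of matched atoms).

[CX3](=O)[OX2H0][#6] is the SMARTS for an ester: a carbonyl carbon bonded to an oxygen that is itself bonded to carbon (no H on that O).
Exactly one fragment in the molecule meets all constraints, giving 1 match.

1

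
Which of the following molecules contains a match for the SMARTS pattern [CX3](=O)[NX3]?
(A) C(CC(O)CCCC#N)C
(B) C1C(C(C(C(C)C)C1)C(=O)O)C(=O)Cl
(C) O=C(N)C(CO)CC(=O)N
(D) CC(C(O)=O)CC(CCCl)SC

C

[CX3](=O)[NX3] describes a carbonyl carbon bonded to a trivalent nitrogen (an amide).
(A) has a nitrile (-C#N) but the nitrile N is NX1 (triple-bonded), not NX3.
(B) has a carboxylic acid group (-C(=O)OH) but the carbonyl is bonded to O, not to an NX3 nitrogen.
(C) contains a primary amide (-C(=O)NH2), which satisfies every atom and bond constraint.
(D) has a carboxylic acid group (-C(=O)OH) but the carbonyl is bonded to O, not to an NX3 nitrogen.
So the answer is (C).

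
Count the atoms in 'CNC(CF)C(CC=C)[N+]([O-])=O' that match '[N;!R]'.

The query [N;!R] means: aliphatic nitrogen not in a ring.
Check the 12 heavy atoms by environment: 7× C (acyclic) → no; 1× N (charge +1, acyclic) → match; 1× O (charge -1, acyclic) → no; 1× O (acyclic) → no; 1× F (acyclic) → no; 1× N (acyclic) → match.
Summing the matching environments: 1 + 1 = 2 matching atoms.

2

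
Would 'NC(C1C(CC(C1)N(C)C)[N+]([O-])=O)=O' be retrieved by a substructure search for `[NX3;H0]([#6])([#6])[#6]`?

Yes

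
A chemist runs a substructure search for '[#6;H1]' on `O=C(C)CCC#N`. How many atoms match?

Check the 7 heavy atoms by environment: 2× C (H2) → no; 2× C (H0) → no; 1× N (H0) → no; 1× O (H0) → no; 1× C (H3) → no.
No environment satisfies the query, so 0 matching atoms.

0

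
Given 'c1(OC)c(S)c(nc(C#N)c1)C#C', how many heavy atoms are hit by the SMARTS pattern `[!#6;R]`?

The query [!#6;R] means: non-carbon atom that is part of a ring.
Check the 13 heavy atoms by environment: 1× n (aromatic, in 6-ring) → match; 5× c (aromatic, in 6-ring) → no; 1× O (acyclic) → no; 4× C (acyclic) → no; 1× S (acyclic) → no; 1× N (acyclic) → no.
That gives 1 matching atom.

1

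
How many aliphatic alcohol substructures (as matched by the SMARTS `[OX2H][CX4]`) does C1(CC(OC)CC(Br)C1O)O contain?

2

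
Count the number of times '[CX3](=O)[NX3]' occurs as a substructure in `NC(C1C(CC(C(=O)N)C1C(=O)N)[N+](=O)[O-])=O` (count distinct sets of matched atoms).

3

[CX3](=O)[NX3] is the SMARTS for an amide: a carbonyl carbon bonded to a trivalent nitrogen.
The molecule carries 3 separate instances of a primary amide (-C(=O)NH2) meeting every constraint; each maps to a distinct set of atoms, giving 3 matches.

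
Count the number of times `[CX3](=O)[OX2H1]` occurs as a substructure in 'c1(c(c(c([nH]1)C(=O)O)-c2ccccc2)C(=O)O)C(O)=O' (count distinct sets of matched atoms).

[CX3](=O)[OX2H1] is the SMARTS for a carboxylic acid: an sp2 carbon double-bonded to O and single-bonded to an -OH oxygen.
The molecule carries 3 separate instances of a carboxylic acid group (-C(=O)OH) meeting every constraint; each maps to a distinct set of atoms, giving 3 matches.

3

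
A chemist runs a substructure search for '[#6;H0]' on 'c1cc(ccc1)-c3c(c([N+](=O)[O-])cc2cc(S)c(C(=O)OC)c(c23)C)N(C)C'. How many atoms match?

Check the 28 heavy atoms by environment: 9× c (aromatic, H0) → match; 7× c (aromatic, H1) → no; 1× S (H1) → no; 1× N (charge +1, H0) → no; 1× O (charge -1, H0) → no; 3× O (H0) → no; 4× C (H3) → no; 1× N (H0) → no; 1× C (H0) → match.
Summing the matching environments: 9 + 1 = 10 matching atoms.

10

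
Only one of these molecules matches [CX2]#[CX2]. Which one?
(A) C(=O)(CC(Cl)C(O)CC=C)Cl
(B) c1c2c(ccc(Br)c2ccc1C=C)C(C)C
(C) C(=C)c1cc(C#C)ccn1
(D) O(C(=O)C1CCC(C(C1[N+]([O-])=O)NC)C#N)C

C

[CX2]#[CX2] describes a carbon-carbon triple bond (an alkyne).
(A) has a vinyl group (-CH=CH2) but the C=C is a double bond; both carbons are CX3, not CX2.
(B) has a vinyl group (-CH=CH2) but the C=C is a double bond; both carbons are CX3, not CX2.
(C) contains an ethynyl group (-C#CH), which satisfies every atom and bond constraint.
(D) has a nitrile (-C#N) but the triple bond is C#N, not C#C.
So the answer is (C).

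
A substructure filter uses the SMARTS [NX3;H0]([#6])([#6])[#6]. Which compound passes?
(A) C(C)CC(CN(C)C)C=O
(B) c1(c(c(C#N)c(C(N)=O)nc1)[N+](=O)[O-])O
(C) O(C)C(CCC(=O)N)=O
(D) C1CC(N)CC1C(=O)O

[NX3;H0]([#6])([#6])[#6] describes a trivalent nitrogen with no H, bonded to three carbons (a tertiary amine).
(A) contains a dimethylamino group (-N(CH3)2), which satisfies every atom and bond constraint.
(B) has a primary amide (-C(=O)NH2) but the amide nitrogen has H2 and only one carbon neighbour.
(C) has a primary amide (-C(=O)NH2) but the amide nitrogen has H2 and only one carbon neighbour.
(D) has a primary amino group (-NH2) but the nitrogen has H2, not H0 with three carbons.
So the answer is (A).

A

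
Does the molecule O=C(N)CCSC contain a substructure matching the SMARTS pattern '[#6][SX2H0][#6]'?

The pattern [#6][SX2H0][#6] describes an aliphatic sulfur bridging two carbons with no H on the sulfur — a thioether.
The molecule carries a methylthio ether (-SCH3), whose atoms satisfy every constraint of the query, so the pattern matches.

Yes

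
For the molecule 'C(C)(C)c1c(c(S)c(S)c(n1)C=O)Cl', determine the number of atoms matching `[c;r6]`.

The query [c;r6] means: aromatic carbon that belongs to a six-membered ring.
Check the 14 heavy atoms by environment: 1× n (aromatic, in 6-ring) → no; 5× c (aromatic, in 6-ring) → match; 4× C (acyclic) → no; 1× O (acyclic) → no; 2× S (acyclic) → no; 1× Cl (acyclic) → no.
That gives 5 matching atoms.

5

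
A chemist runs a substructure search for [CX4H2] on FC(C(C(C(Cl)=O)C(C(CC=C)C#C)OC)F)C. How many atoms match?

Check the 18 heavy atoms by environment: 2× C (H3, X4) → no; 5× C (H1, X4) → no; 1× C (H2, X4) → match; 2× F (H0, X1) → no; 1× C (H0, X3) → no; 1× O (H0, X1) → no; 1× Cl (H0, X1) → no; 1× C (H1, X3) → no; 1× C (H2, X3) → no; 1× C (H0, X2) → no; 1× C (H1, X2) → no; 1× O (H0, X2) → no.
That gives 1 matching atom.

1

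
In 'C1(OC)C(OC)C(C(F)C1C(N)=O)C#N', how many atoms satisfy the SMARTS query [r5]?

5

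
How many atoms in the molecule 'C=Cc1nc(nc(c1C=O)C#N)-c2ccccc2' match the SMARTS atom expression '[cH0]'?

5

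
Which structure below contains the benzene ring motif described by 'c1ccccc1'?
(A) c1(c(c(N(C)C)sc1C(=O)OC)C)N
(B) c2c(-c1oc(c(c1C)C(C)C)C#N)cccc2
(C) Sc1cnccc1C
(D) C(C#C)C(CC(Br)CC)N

B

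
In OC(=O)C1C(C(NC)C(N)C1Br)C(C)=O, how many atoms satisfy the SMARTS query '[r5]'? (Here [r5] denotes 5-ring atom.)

5

The query [r5] means: r5 matches atoms in a five-membered ring.
Check the 15 heavy atoms by environment: 5× C (in 5-ring) → match; 2× N (acyclic) → no; 4× C (acyclic) → no; 3× O (acyclic) → no; 1× Br (acyclic) → no.
That gives 5 matching atoms.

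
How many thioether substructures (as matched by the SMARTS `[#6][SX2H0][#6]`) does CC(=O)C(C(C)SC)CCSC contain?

2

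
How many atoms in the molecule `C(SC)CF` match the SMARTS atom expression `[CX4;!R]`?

The query [CX4;!R] means: aliphatic carbon with four total connections, not in a ring.
Check the 5 heavy atoms by environment: 3× C (X4, acyclic) → match; 1× F (X1, acyclic) → no; 1× S (X2, acyclic) → no.
That gives 3 matching atoms.

3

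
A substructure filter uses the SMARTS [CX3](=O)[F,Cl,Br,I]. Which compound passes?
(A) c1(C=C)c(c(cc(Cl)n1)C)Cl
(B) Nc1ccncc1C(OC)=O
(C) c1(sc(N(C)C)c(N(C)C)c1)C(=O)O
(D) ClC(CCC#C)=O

D

[CX3](=O)[F,Cl,Br,I] describes a carbonyl carbon bonded to a halogen (an acyl halide).
(A) has a chloro substituent but the Cl is not on a carbonyl carbon.
(B) has a methyl-ester group (-C(=O)OCH3) but the carbonyl is bonded to -O-C, not to a halogen.
(C) has a carboxylic acid group (-C(=O)OH) but the carbonyl is bonded to -OH, not to a halogen.
(D) contains an acyl chloride (-C(=O)Cl), which satisfies every atom and bond constraint.
So the answer is (D).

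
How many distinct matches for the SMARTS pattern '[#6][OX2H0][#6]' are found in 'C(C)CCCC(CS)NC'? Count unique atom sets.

0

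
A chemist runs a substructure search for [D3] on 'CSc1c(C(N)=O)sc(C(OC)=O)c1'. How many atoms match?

5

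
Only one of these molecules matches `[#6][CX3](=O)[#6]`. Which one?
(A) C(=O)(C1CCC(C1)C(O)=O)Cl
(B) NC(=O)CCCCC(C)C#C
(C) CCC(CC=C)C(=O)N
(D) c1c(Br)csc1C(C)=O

D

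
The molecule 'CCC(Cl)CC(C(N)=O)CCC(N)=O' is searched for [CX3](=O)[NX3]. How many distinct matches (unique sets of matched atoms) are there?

2

[CX3](=O)[NX3] is the SMARTS for an amide: a carbonyl carbon bonded to a trivalent nitrogen.
The molecule carries 2 separate instances of a primary amide (-C(=O)NH2) meeting every constraint; each maps to a distinct set of atoms, giving 2 matches.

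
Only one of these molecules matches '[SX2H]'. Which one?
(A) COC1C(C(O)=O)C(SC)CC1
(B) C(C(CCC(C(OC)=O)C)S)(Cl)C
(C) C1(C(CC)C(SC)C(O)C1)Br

B

[SX2H] describes an aliphatic sulfur with two connections, one being H (a thiol).
(A) has a methylthio ether (-SCH3) but the sulfur has H0 (bonded to two carbons), not H1.
(B) contains a thiol (-SH), which satisfies every atom and bond constraint.
(C) has a hydroxyl group (-OH) but it is an -OH, not an -SH.
So the answer is (B).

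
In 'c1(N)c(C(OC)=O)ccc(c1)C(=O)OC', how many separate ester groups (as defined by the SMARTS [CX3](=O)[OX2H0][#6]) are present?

2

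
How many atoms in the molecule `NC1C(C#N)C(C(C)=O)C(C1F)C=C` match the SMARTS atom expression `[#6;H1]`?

6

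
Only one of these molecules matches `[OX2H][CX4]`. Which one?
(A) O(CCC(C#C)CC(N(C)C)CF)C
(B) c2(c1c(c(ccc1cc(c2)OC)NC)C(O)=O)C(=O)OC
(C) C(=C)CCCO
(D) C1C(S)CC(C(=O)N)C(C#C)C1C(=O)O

C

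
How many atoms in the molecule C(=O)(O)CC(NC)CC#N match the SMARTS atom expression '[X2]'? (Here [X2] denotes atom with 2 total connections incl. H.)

The query [X2] means: any atom with exactly two total connections (bonds + H).
Check the 10 heavy atoms by environment: 4× C (X4) → no; 1× C (X3) → no; 1× O (X1) → no; 1× O (X2) → match; 1× N (X3) → no; 1× C (X2) → match; 1× N (X1) → no.
Summing the matching environments: 1 + 1 = 2 matching atoms.

2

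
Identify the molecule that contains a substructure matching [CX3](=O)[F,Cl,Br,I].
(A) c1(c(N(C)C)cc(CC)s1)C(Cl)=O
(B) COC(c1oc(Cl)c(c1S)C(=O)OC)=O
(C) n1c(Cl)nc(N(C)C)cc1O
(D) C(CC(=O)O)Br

A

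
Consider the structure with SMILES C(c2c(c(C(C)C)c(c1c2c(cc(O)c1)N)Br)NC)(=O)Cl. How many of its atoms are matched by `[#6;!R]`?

The query [#6;!R] means: carbon not in any ring.
Check the 21 heavy atoms by environment: 10× c (aromatic, in 6-ring) → no; 2× O (acyclic) → no; 5× C (acyclic) → match; 1× Cl (acyclic) → no; 2× N (acyclic) → no; 1× Br (acyclic) → no.
That gives 5 matching atoms.

5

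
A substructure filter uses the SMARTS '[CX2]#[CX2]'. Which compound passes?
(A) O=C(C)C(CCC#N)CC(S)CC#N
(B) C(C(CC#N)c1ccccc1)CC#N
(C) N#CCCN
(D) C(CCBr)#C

D

[CX2]#[CX2] describes a carbon-carbon triple bond (an alkyne).
(A) has a nitrile (-C#N) but the triple bond is C#N, not C#C.
(B) has a nitrile (-C#N) but the triple bond is C#N, not C#C.
(C) has a nitrile (-C#N) but the triple bond is C#N, not C#C.
(D) contains an ethynyl group (-C#CH), which satisfies every atom and bond constraint.
So the answer is (D).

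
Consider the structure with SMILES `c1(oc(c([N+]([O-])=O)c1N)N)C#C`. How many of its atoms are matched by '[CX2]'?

2

Check the 12 heavy atoms by environment: 1× o (aromatic, X2) → no; 4× c (aromatic, X3) → no; 2× N (X3) → no; 1× N (charge +1, X3) → no; 1× O (charge -1, X1) → no; 1× O (X1) → no; 2× C (X2) → match.
That gives 2 matching atoms.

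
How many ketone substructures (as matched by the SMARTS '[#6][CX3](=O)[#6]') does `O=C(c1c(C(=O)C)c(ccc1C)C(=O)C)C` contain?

3

[#6][CX3](=O)[#6] is the SMARTS for a ketone: a carbonyl carbon (no H) flanked by two carbons.
The molecule carries 3 separate instances of an acetyl/ketone group (-C(=O)CH3) meeting every constraint; each maps to a distinct set of atoms, giving 3 matches.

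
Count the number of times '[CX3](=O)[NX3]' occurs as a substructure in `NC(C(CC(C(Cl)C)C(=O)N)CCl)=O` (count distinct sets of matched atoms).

2

[CX3](=O)[NX3] is the SMARTS for an amide: a carbonyl carbon bonded to a trivalent nitrogen.
The molecule carries 2 separate instances of a primary amide (-C(=O)NH2) meeting every constraint; each maps to a distinct set of atoms, giving 2 matches.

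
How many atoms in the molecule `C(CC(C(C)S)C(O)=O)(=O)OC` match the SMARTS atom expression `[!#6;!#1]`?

5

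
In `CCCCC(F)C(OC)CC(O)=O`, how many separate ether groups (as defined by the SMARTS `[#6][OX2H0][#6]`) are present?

1

[#6][OX2H0][#6] is the SMARTS for an ether: an aliphatic oxygen bridging two carbons with no H on the oxygen.
Exactly one fragment in the molecule meets all constraints, giving 1 match.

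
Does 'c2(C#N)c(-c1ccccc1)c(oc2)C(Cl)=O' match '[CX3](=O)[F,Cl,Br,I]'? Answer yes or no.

Yes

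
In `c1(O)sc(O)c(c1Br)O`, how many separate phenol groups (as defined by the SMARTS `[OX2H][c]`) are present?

3

[OX2H][c] is the SMARTS for a phenol: a hydroxyl oxygen attached to an aromatic carbon.
The molecule carries 3 separate instances of a hydroxyl group (-OH) meeting every constraint; each maps to a distinct set of atoms, giving 3 matches.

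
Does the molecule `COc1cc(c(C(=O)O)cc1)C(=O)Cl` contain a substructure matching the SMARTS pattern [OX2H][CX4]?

The pattern [OX2H][CX4] describes a hydroxyl oxygen bound to an sp3 (X4) carbon — an aliphatic alcohol.
The closest candidate here is a carboxylic acid group (-C(=O)OH), but the -OH is on a CX3 carbonyl carbon, not a CX4 carbon. No other fragment satisfies the full query, so there is no match.

No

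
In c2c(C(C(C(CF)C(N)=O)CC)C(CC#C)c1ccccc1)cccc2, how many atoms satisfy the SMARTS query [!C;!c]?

The query [!C;!c] means: neither aliphatic nor aromatic carbon — same as [!#6].
Check the 26 heavy atoms by environment: 11× C → no; 12× c (aromatic) → no; 1× F → match; 1× O → match; 1× N → match.
Summing the matching environments: 1 + 1 + 1 = 3 matching atoms.

3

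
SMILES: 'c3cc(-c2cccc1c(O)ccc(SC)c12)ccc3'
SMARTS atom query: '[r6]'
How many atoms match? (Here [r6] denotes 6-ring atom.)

16

The query [r6] means: r6 matches atoms in a six-membered ring.
Check the 19 heavy atoms by environment: 16× c (aromatic, in 6-ring) → match; 1× S (acyclic) → no; 1× C (acyclic) → no; 1× O (acyclic) → no.
That gives 16 matching atoms.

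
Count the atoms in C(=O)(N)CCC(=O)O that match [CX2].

0

The query [CX2] means: C with X2: aliphatic carbon with exactly 2 total connections.
Check the 8 heavy atoms by environment: 2× C (X4) → no; 2× C (X3) → no; 2× O (X1) → no; 1× O (X2) → no; 1× N (X3) → no.
No environment satisfies the query, so 0 matching atoms.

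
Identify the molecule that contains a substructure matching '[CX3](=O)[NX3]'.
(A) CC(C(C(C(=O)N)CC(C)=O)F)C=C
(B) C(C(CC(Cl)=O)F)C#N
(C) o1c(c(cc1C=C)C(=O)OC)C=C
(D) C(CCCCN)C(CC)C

A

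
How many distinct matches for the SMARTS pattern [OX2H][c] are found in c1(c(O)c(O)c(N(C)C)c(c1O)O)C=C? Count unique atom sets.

4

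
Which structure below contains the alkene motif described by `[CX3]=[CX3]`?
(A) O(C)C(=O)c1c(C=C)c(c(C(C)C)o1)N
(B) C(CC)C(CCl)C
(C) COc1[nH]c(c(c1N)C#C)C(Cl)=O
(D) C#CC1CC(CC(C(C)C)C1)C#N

A

[CX3]=[CX3] describes a non-aromatic C=C double bond between two sp2 carbons (an alkene).
(A) contains a vinyl group (-CH=CH2), which satisfies every atom and bond constraint.
(B) has an ethyl group (-CH2CH3) but its C-C bond is a single bond between CX4 carbons, not CX3=CX3.
(C) has an ethynyl group (-C#CH) but the C-C bond is a triple bond, not a double bond.
(D) has an ethynyl group (-C#CH) but the C-C bond is a triple bond, not a double bond.
So the answer is (A).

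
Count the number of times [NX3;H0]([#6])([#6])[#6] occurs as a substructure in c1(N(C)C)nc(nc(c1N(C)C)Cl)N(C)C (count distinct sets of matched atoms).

3

[NX3;H0]([#6])([#6])[#6] is the SMARTS for a tertiary amine: a trivalent nitrogen with no H, bonded to three carbons.
The molecule carries 3 separate instances of a dimethylamino group (-N(CH3)2) meeting every constraint; each maps to a distinct set of atoms, giving 3 matches.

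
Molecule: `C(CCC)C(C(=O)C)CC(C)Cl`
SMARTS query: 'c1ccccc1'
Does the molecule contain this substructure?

No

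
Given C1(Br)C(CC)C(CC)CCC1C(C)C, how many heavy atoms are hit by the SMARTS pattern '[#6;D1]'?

The query [#6;D1] means: carbon bonded to exactly one heavy atom.
Check the 14 heavy atoms by environment: 4× C (D2) → no; 5× C (D3) → no; 4× C (D1) → match; 1× Br (D1) → no.
That gives 4 matching atoms.

4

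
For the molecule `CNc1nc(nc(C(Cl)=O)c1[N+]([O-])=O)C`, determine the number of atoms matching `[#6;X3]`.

5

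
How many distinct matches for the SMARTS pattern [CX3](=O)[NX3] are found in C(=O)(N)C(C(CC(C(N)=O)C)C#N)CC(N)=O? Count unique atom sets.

[CX3](=O)[NX3] is the SMARTS for an amide: a carbonyl carbon bonded to a trivalent nitrogen.
The molecule carries 3 separate instances of a primary amide (-C(=O)NH2) meeting every constraint; each maps to a distinct set of atoms, giving 3 matches.

3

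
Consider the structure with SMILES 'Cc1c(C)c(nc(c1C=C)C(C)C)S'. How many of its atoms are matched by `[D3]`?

6

The query [D3] means: atom with exactly three heavy-atom neighbours.
Check the 14 heavy atoms by environment: 1× n (aromatic, D2) → no; 5× c (aromatic, D3) → match; 1× C (D3) → match; 5× C (D1) → no; 1× S (D1) → no; 1× C (D2) → no.
Summing the matching environments: 5 + 1 = 6 matching atoms.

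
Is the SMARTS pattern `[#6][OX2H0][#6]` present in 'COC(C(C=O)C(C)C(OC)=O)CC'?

Yes

The pattern [#6][OX2H0][#6] describes an aliphatic oxygen bridging two carbons with no H on the oxygen — an ether.
The molecule carries a methoxy ether (-OCH3), whose atoms satisfy every constraint of the query, so the pattern matches.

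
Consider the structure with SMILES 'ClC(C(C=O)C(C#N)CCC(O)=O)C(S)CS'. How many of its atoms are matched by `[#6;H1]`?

5

The query [#6;H1] means: any carbon bearing exactly one hydrogen.
Check the 17 heavy atoms by environment: 3× C (H2) → no; 5× C (H1) → match; 2× O (H0) → no; 2× C (H0) → no; 1× N (H0) → no; 1× O (H1) → no; 2× S (H1) → no; 1× Cl (H0) → no.
That gives 5 matching atoms.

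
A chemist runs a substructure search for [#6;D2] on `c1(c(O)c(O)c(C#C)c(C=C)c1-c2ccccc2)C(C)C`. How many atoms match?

The query [#6;D2] means: any carbon bonded to exactly two heavy atoms.
Check the 21 heavy atoms by environment: 7× c (aromatic, D3) → no; 2× O (D1) → no; 1× C (D3) → no; 4× C (D1) → no; 2× C (D2) → match; 5× c (aromatic, D2) → match.
Summing the matching environments: 2 + 5 = 7 matching atoms.

7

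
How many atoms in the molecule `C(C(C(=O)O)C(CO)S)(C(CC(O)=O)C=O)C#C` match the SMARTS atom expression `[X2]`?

6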